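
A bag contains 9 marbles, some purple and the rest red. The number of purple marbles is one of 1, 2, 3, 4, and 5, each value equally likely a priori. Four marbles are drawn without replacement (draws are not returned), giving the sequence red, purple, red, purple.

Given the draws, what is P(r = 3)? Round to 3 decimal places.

For each hypothesis, P(data | H) works out to: P(data | r = 1) = (8/9)(1/8)(7/7)(0/6) = 0; P(data | r = 2) = (7/9)(2/8)(6/7)(1/6) = 1/36; P(data | r = 3) = (6/9)(3/8)(5/7)(2/6) = 5/84; P(data | r = 4) = (5/9)(4/8)(4/7)(3/6) = 5/63; P(data | r = 5) = (4/9)(5/8)(3/7)(4/6) = 5/63.
Weighting by the prior gives 1/5 · 0 = 0, 1/5 · 1/36 = 1/180, 1/5 · 5/84 = 1/84, 1/5 · 5/63 = 1/63, 1/5 · 5/63 = 1/63; with total 31/630.
Hence P(r = 3 | data) = (1/84) / (31/630) = 15/62.

0.242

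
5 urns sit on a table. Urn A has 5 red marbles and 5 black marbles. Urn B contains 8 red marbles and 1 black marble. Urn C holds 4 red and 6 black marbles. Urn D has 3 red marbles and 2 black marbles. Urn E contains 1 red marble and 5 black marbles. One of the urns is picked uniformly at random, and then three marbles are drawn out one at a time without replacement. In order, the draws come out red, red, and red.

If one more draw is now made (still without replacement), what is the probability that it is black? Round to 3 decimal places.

0.339

The likelihood of the observed sequence under each hypothesis: P(data | urn A) = (5/10)(4/9)(3/8) = 1/12; P(data | urn B) = (8/9)(7/8)(6/7) = 2/3; P(data | urn C) = (4/10)(3/9)(2/8) = 1/30; P(data | urn D) = (3/5)(2/4)(1/3) = 1/10; P(data | urn E) = (1/6)(0/5) = 0.
Multiplying each by its prior: 1/5 · 1/12 = 1/60, 1/5 · 2/3 = 2/15, 1/5 · 1/30 = 1/150, 1/5 · 1/10 = 1/50, 1/5 · 0 = 0; summing to 53/300.
The posterior is then P(urn A | data) = 0.09434, P(urn B | data) = 0.75472, P(urn C | data) = 0.037736, P(urn D | data) = 0.11321, P(urn E | data) = 0.
Averaging over the posterior, P(black next | data) = (5/7)(0.09434) + (1/6)(0.75472) + (6/7)(0.037736) + (1)(0.11321) = 0.33872.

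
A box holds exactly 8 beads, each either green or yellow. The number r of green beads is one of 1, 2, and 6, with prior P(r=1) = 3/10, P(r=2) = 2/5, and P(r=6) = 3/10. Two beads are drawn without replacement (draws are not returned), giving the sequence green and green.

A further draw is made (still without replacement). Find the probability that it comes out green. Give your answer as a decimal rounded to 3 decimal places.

The likelihood of the observed sequence under each hypothesis: P(data | r = 1) = (1/8)(0/7) = 0; P(data | r = 2) = (2/8)(1/7) = 1/28; P(data | r = 6) = (6/8)(5/7) = 15/28.
The prior-weighted likelihoods are 3/10 · 0 = 0, 2/5 · 1/28 = 1/70, 3/10 · 15/28 = 9/56; summing to 7/40.
Normalising, the posterior is P(r = 1 | data) = 0, P(r = 2 | data) = 4/49, P(r = 6 | data) = 45/49.
Averaging over the posterior, P(green next | data) = (0)(4/49) + (2/3)(45/49) = 30/49.

0.612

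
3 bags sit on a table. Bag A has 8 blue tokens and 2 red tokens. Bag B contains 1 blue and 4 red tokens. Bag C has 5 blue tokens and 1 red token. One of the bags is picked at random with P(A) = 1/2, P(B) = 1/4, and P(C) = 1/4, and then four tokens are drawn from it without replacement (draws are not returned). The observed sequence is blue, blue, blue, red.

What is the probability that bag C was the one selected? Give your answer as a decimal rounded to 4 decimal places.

The likelihood of the observed sequence under each hypothesis: P(data | bag A) = (8/10)(7/9)(6/8)(2/7) = 2/15; P(data | bag B) = (1/5)(0/4) = 0; P(data | bag C) = (5/6)(4/5)(3/4)(1/3) = 1/6.
Multiplying each by its prior: 1/2 · 2/15 = 1/15, 1/4 · 0 = 0, 1/4 · 1/6 = 1/24; with total 13/120.
So P(bag C | data) = (1/24) / (13/120) = 5/13.

0.3846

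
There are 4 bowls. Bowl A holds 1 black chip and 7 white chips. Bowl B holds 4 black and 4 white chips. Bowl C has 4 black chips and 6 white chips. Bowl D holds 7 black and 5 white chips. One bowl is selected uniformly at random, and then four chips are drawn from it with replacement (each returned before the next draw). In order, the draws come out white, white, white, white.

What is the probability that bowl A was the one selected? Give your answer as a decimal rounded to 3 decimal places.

Under each hypothesis, the probability of the observed sequence is: P(data | bowl A) = (7/8)(7/8)(7/8)(7/8) = 0.58618; P(data | bowl B) = (4/8)(4/8)(4/8)(4/8) = 0.0625; P(data | bowl C) = (6/10)(6/10)(6/10)(6/10) = 0.1296; P(data | bowl D) = (5/12)(5/12)(5/12)(5/12) = 0.030141.
Weighting by the prior gives 1/4 · 0.58618 = 0.14655, 1/4 · 0.0625 = 0.015625, 1/4 · 0.1296 = 0.0324, 1/4 · 0.030141 = 0.0075352; with total 0.20211.
By Bayes' rule, P(bowl A | data) = (0.14655) / (0.20211) = 0.72509.

0.725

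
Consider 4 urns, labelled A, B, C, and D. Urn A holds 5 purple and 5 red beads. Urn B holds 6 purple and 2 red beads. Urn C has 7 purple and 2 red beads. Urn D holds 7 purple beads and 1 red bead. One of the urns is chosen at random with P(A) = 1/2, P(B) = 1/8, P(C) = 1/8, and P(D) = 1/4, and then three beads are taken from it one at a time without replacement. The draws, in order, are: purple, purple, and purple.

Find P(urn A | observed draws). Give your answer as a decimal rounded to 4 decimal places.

Compute the likelihood of the observed sequence for each case: P(data | urn A) = (5/10)(4/9)(3/8) = 1/12; P(data | urn B) = (6/8)(5/7)(4/6) = 5/14; P(data | urn C) = (7/9)(6/8)(5/7) = 5/12; P(data | urn D) = (7/8)(6/7)(5/6) = 5/8.
The prior-weighted likelihoods are 1/2 · 1/12 = 1/24, 1/8 · 5/14 = 5/112, 1/8 · 5/12 = 5/96, 1/4 · 5/8 = 5/32; with total 33/112.
By Bayes' rule, P(urn A | data) = (1/24) / (33/112) = 14/99.

0.1414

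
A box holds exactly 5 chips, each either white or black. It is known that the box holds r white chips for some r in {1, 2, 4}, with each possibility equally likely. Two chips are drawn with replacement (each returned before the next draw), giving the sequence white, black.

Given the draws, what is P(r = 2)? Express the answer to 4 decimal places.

0.4286

Compute the likelihood of the observed sequence for each case: P(data | r = 1) = (1/5)(4/5) = 4/25; P(data | r = 2) = (2/5)(3/5) = 6/25; P(data | r = 4) = (4/5)(1/5) = 4/25.
Weighting by the prior gives 1/3 · 4/25 = 4/75, 1/3 · 6/25 = 2/25, 1/3 · 4/25 = 4/75; with total 14/75.
Therefore the posterior P(r = 2 | data) = (2/25) / (14/75) = 3/7.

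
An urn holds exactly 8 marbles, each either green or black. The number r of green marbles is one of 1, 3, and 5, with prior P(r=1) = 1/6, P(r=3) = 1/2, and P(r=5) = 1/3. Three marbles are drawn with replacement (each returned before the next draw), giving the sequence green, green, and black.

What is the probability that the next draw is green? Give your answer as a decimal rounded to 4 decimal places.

0.4974

Under each hypothesis, the probability of the observed sequence is: P(data | r = 1) = (1/8)(1/8)(7/8) = 0.013672; P(data | r = 3) = (3/8)(3/8)(5/8) = 0.087891; P(data | r = 5) = (5/8)(5/8)(3/8) = 0.14648.
Multiplying each by its prior: 1/6 · 0.013672 = 0.0022786, 1/2 · 0.087891 = 0.043945, 1/3 · 0.14648 = 0.048828; these sum to 0.095052.
The posterior is then P(r = 1 | data) = 0.023973, P(r = 3 | data) = 0.46233, P(r = 5 | data) = 0.5137.
The predictive probability is P(green next | data) = (1/8)(0.023973) + (3/8)(0.46233) + (5/8)(0.5137) = 0.49743.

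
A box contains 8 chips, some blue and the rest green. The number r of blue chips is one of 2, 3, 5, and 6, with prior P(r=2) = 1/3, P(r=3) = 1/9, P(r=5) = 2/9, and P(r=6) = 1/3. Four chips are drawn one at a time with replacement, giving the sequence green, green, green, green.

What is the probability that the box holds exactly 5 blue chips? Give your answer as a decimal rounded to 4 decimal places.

Under each hypothesis, the probability of the observed sequence is: P(data | r = 2) = (6/8)(6/8)(6/8)(6/8) = 0.31641; P(data | r = 3) = (5/8)(5/8)(5/8)(5/8) = 0.15259; P(data | r = 5) = (3/8)(3/8)(3/8)(3/8) = 0.019775; P(data | r = 6) = (2/8)(2/8)(2/8)(2/8) = 0.0039062.
Weighting by the prior gives 1/3 · 0.31641 = 0.10547, 1/9 · 0.15259 = 0.016954, 2/9 · 0.019775 = 0.0043945, 1/3 · 0.0039062 = 0.0013021; these sum to 0.12812.
Therefore the posterior P(r = 5 | data) = (0.0043945) / (0.12812) = 0.0343.

0.0343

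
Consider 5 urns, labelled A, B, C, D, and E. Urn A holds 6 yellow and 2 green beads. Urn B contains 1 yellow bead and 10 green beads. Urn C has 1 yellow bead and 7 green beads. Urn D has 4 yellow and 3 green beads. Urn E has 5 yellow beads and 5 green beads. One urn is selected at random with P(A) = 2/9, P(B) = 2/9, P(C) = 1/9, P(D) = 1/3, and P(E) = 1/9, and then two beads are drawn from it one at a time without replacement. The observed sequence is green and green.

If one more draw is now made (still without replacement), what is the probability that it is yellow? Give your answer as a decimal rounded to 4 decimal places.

The likelihood of the observed sequence under each hypothesis: P(data | urn A) = (2/8)(1/7) = 0.035714; P(data | urn B) = (10/11)(9/10) = 0.81818; P(data | urn C) = (7/8)(6/7) = 0.75; P(data | urn D) = (3/7)(2/6) = 0.14286; P(data | urn E) = (5/10)(4/9) = 0.22222.
Weighting by the prior gives 2/9 · 0.035714 = 0.0079365, 2/9 · 0.81818 = 0.18182, 1/9 · 0.75 = 0.083333, 1/3 · 0.14286 = 0.047619, 1/9 · 0.22222 = 0.024691; with total 0.3454.
The posterior is then P(urn A | data) = 0.022978, P(urn B | data) = 0.5264, P(urn C | data) = 0.24127, P(urn D | data) = 0.13787, P(urn E | data) = 0.071487.
Averaging over the posterior, P(yellow next | data) = (1)(0.022978) + (1/9)(0.5264) + (1/6)(0.24127) + (4/5)(0.13787) + (5/8)(0.071487) = 0.27665.

0.2767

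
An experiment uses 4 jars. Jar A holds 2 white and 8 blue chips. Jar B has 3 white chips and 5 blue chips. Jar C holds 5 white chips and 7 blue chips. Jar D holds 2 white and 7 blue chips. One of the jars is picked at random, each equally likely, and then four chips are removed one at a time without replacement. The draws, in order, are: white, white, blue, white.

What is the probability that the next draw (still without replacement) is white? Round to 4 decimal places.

0.1661

For each hypothesis, P(data | H) works out to: P(data | jar A) = (2/10)(1/9)(8/8)(0/7) = 0; P(data | jar B) = (3/8)(2/7)(5/6)(1/5) = 0.017857; P(data | jar C) = (5/12)(4/11)(7/10)(3/9) = 0.035354; P(data | jar D) = (2/9)(1/8)(7/7)(0/6) = 0.
The prior-weighted likelihoods are 1/4 · 0 = 0, 1/4 · 0.017857 = 0.0044643, 1/4 · 0.035354 = 0.0088384, 1/4 · 0 = 0; these sum to 0.013303.
The posterior is then P(jar A | data) = 0, P(jar B | data) = 0.33559, P(jar C | data) = 0.66441, P(jar D | data) = 0.
So P(white next | data) = Σ P(white next | H) P(H | data) = (0)(0.33559) + (1/4)(0.66441) = 0.1661.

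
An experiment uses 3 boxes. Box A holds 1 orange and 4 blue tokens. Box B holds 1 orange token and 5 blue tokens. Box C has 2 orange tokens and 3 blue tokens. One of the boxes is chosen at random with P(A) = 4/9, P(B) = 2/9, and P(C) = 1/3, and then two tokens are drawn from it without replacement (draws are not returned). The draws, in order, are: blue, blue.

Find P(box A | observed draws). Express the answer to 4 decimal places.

0.5180

For each hypothesis, P(data | H) works out to: P(data | box A) = (4/5)(3/4) = 3/5; P(data | box B) = (5/6)(4/5) = 2/3; P(data | box C) = (3/5)(2/4) = 3/10.
Multiplying each by its prior: 4/9 · 3/5 = 4/15, 2/9 · 2/3 = 4/27, 1/3 · 3/10 = 1/10; these sum to 139/270.
Hence P(box A | data) = (4/15) / (139/270) = 72/139.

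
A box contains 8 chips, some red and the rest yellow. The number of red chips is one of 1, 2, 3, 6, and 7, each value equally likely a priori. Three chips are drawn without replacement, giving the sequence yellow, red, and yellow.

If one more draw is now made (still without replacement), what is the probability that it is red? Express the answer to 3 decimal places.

0.276

The likelihood of the observed sequence under each hypothesis: P(data | r = 1) = (7/8)(1/7)(6/6) = 1/8; P(data | r = 2) = (6/8)(2/7)(5/6) = 5/28; P(data | r = 3) = (5/8)(3/7)(4/6) = 5/28; P(data | r = 6) = (2/8)(6/7)(1/6) = 1/28; P(data | r = 7) = (1/8)(7/7)(0/6) = 0.
Multiplying each by its prior: 1/5 · 1/8 = 1/40, 1/5 · 5/28 = 1/28, 1/5 · 5/28 = 1/28, 1/5 · 1/28 = 1/140, 1/5 · 0 = 0; summing to 29/280.
Dividing through by the total gives posterior P(r = 1 | data) = 7/29, P(r = 2 | data) = 10/29, P(r = 3 | data) = 10/29, P(r = 6 | data) = 2/29, P(r = 7 | data) = 0.
Averaging over the posterior, P(red next | data) = (0)(7/29) + (1/5)(10/29) + (2/5)(10/29) + (1)(2/29) = 8/29.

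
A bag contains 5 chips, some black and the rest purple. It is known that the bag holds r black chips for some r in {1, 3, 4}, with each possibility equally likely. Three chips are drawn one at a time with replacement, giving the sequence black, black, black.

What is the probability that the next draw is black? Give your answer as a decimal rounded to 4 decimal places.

Under each hypothesis, the probability of the observed sequence is: P(data | r = 1) = (1/5)(1/5)(1/5) = 1/125; P(data | r = 3) = (3/5)(3/5)(3/5) = 27/125; P(data | r = 4) = (4/5)(4/5)(4/5) = 64/125.
Weighting by the prior gives 1/3 · 1/125 = 1/375, 1/3 · 27/125 = 9/125, 1/3 · 64/125 = 64/375; summing to 92/375.
Normalising, the posterior is P(r = 1 | data) = 1/92, P(r = 3 | data) = 27/92, P(r = 4 | data) = 16/23.
Averaging over the posterior, P(black next | data) = (1/5)(1/92) + (3/5)(27/92) + (4/5)(16/23) = 169/230.

0.7348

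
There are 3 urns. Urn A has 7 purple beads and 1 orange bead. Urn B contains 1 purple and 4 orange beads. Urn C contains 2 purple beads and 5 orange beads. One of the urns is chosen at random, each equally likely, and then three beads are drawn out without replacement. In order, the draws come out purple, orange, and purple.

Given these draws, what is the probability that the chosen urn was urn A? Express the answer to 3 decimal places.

Under each hypothesis, the probability of the observed sequence is: P(data | urn A) = (7/8)(1/7)(6/6) = 1/8; P(data | urn B) = (1/5)(4/4)(0/3) = 0; P(data | urn C) = (2/7)(5/6)(1/5) = 1/21.
Weighting by the prior gives 1/3 · 1/8 = 1/24, 1/3 · 0 = 0, 1/3 · 1/21 = 1/63; with total 29/504.
So P(urn A | data) = (1/24) / (29/504) = 21/29.

0.724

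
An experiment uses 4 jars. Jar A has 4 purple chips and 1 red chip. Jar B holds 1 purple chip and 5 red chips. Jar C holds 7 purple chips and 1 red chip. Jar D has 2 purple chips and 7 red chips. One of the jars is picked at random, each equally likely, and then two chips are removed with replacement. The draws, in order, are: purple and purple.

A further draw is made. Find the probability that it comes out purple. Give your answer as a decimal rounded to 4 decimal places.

Compute the likelihood of the observed sequence for each case: P(data | jar A) = (4/5)(4/5) = 0.64; P(data | jar B) = (1/6)(1/6) = 0.027778; P(data | jar C) = (7/8)(7/8) = 0.76562; P(data | jar D) = (2/9)(2/9) = 0.049383.
Weighting by the prior gives 1/4 · 0.64 = 0.16, 1/4 · 0.027778 = 0.0069444, 1/4 · 0.76562 = 0.19141, 1/4 · 0.049383 = 0.012346; with total 0.3707.
The posterior is then P(jar A | data) = 0.43162, P(jar B | data) = 0.018734, P(jar C | data) = 0.51634, P(jar D | data) = 0.033304.
Averaging over the posterior, P(purple next | data) = (4/5)(0.43162) + (1/6)(0.018734) + (7/8)(0.51634) + (2/9)(0.033304) = 0.80762.

0.8076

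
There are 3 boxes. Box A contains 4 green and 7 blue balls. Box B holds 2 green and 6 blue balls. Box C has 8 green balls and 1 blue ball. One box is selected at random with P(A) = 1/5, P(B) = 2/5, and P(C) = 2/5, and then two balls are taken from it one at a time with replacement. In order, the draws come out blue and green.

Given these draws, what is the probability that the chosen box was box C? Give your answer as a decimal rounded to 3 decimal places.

The likelihood of the observed sequence under each hypothesis: P(data | box A) = (7/11)(4/11) = 0.2314; P(data | box B) = (6/8)(2/8) = 0.1875; P(data | box C) = (1/9)(8/9) = 0.098765.
The prior-weighted likelihoods are 1/5 · 0.2314 = 0.046281, 2/5 · 0.1875 = 0.075, 2/5 · 0.098765 = 0.039506; summing to 0.16079.
Therefore the posterior P(box C | data) = (0.039506) / (0.16079) = 0.2457.

0.246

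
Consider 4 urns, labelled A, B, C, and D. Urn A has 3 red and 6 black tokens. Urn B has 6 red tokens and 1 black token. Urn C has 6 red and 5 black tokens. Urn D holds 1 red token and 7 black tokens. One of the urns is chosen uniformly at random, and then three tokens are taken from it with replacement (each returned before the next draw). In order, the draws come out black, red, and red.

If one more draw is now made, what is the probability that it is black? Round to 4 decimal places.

0.4202

Under each hypothesis, the probability of the observed sequence is: P(data | urn A) = (6/9)(3/9)(3/9) = 0.074074; P(data | urn B) = (1/7)(6/7)(6/7) = 0.10496; P(data | urn C) = (5/11)(6/11)(6/11) = 0.13524; P(data | urn D) = (7/8)(1/8)(1/8) = 0.013672.
Weighting by the prior gives 1/4 · 0.074074 = 0.018519, 1/4 · 0.10496 = 0.026239, 1/4 · 0.13524 = 0.033809, 1/4 · 0.013672 = 0.003418; with total 0.081985.
The posterior is then P(urn A | data) = 0.22588, P(urn B | data) = 0.32005, P(urn C | data) = 0.41238, P(urn D | data) = 0.04169.
The predictive probability is P(black next | data) = (2/3)(0.22588) + (1/7)(0.32005) + (5/11)(0.41238) + (7/8)(0.04169) = 0.42023.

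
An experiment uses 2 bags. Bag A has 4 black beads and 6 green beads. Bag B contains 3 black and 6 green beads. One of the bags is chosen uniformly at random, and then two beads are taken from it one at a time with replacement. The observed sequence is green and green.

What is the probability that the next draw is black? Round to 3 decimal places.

The likelihood of the observed sequence under each hypothesis: P(data | bag A) = (6/10)(6/10) = 9/25; P(data | bag B) = (6/9)(6/9) = 4/9.
The prior-weighted likelihoods are 1/2 · 9/25 = 9/50, 1/2 · 4/9 = 2/9; with total 181/450.
The posterior is then P(bag A | data) = 0.44751, P(bag B | data) = 0.55249.
So P(black next | data) = Σ P(black next | H) P(H | data) = (2/5)(0.44751) + (1/3)(0.55249) = 0.36317.

0.363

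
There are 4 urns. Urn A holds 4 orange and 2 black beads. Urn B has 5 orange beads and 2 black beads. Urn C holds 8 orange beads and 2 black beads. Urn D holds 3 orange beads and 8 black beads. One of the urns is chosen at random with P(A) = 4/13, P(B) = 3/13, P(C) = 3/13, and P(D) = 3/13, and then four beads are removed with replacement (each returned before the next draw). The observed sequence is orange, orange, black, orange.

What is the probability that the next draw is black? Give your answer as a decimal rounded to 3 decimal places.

Compute the likelihood of the observed sequence for each case: P(data | urn A) = (4/6)(4/6)(2/6)(4/6) = 0.098765; P(data | urn B) = (5/7)(5/7)(2/7)(5/7) = 0.10412; P(data | urn C) = (8/10)(8/10)(2/10)(8/10) = 0.1024; P(data | urn D) = (3/11)(3/11)(8/11)(3/11) = 0.014753.
The prior-weighted likelihoods are 4/13 · 0.098765 = 0.030389, 3/13 · 0.10412 = 0.024028, 3/13 · 0.1024 = 0.023631, 3/13 · 0.014753 = 0.0034046; summing to 0.081453.
Normalising, the posterior is P(urn A | data) = 0.37309, P(urn B | data) = 0.295, P(urn C | data) = 0.29011, P(urn D | data) = 0.041798.
The predictive probability is P(black next | data) = (1/3)(0.37309) + (2/7)(0.295) + (1/5)(0.29011) + (8/11)(0.041798) = 0.29707.

0.297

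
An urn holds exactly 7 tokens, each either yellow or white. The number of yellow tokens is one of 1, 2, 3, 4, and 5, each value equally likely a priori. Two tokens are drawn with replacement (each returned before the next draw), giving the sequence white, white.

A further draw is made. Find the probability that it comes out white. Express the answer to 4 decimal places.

Under each hypothesis, the probability of the observed sequence is: P(data | r = 1) = (6/7)(6/7) = 36/49; P(data | r = 2) = (5/7)(5/7) = 25/49; P(data | r = 3) = (4/7)(4/7) = 16/49; P(data | r = 4) = (3/7)(3/7) = 9/49; P(data | r = 5) = (2/7)(2/7) = 4/49.
The prior-weighted likelihoods are 1/5 · 36/49 = 36/245, 1/5 · 25/49 = 5/49, 1/5 · 16/49 = 16/245, 1/5 · 9/49 = 9/245, 1/5 · 4/49 = 4/245; summing to 18/49.
Dividing through by the total gives posterior P(r = 1 | data) = 2/5, P(r = 2 | data) = 5/18, P(r = 3 | data) = 8/45, P(r = 4 | data) = 1/10, P(r = 5 | data) = 2/45.
So P(white next | data) = Σ P(white next | H) P(H | data) = (6/7)(2/5) + (5/7)(5/18) + (4/7)(8/45) + (3/7)(1/10) + (2/7)(2/45) = 44/63.

0.6984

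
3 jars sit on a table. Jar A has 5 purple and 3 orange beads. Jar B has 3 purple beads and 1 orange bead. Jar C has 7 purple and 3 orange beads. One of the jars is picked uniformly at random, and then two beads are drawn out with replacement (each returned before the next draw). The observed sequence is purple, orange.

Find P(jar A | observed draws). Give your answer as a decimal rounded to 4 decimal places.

0.3709

The likelihood of the observed sequence under each hypothesis: P(data | jar A) = (5/8)(3/8) = 0.23438; P(data | jar B) = (3/4)(1/4) = 0.1875; P(data | jar C) = (7/10)(3/10) = 0.21.
Weighting by the prior gives 1/3 · 0.23438 = 0.078125, 1/3 · 0.1875 = 0.0625, 1/3 · 0.21 = 0.07; summing to 0.21063.
So P(jar A | data) = (0.078125) / (0.21063) = 0.37092.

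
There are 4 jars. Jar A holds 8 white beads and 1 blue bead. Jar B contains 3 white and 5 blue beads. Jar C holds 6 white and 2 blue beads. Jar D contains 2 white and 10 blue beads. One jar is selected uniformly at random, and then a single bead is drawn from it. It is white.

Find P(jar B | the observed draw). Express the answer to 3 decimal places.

The likelihood of this draw under each hypothesis: P(data | jar A) = (8/9) = 8/9; P(data | jar B) = (3/8) = 3/8; P(data | jar C) = (6/8) = 3/4; P(data | jar D) = (2/12) = 1/6.
The prior-weighted likelihoods are 1/4 · 8/9 = 2/9, 1/4 · 3/8 = 3/32, 1/4 · 3/4 = 3/16, 1/4 · 1/6 = 1/24; summing to 157/288.
So P(jar B | data) = (3/32) / (157/288) = 27/157.

0.172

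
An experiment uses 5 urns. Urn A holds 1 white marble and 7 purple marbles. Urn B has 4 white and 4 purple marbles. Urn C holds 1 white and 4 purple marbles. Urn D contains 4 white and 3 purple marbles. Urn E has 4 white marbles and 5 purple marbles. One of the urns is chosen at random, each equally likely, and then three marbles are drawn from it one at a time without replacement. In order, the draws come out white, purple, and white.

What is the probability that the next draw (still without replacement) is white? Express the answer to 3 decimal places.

Under each hypothesis, the probability of the observed sequence is: P(data | urn A) = (1/8)(7/7)(0/6) = 0; P(data | urn B) = (4/8)(4/7)(3/6) = 1/7; P(data | urn C) = (1/5)(4/4)(0/3) = 0; P(data | urn D) = (4/7)(3/6)(3/5) = 6/35; P(data | urn E) = (4/9)(5/8)(3/7) = 5/42.
Weighting by the prior gives 1/5 · 0 = 0, 1/5 · 1/7 = 1/35, 1/5 · 0 = 0, 1/5 · 6/35 = 6/175, 1/5 · 5/42 = 1/42; these sum to 13/150.
Dividing through by the total gives posterior P(urn A | data) = 0, P(urn B | data) = 30/91, P(urn C | data) = 0, P(urn D | data) = 36/91, P(urn E | data) = 25/91.
The predictive probability is P(white next | data) = (2/5)(30/91) + (1/2)(36/91) + (1/3)(25/91) = 115/273.

0.421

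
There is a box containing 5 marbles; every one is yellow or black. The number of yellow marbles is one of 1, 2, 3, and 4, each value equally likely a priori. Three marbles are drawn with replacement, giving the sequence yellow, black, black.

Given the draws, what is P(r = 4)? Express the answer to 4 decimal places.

Compute the likelihood of the observed sequence for each case: P(data | r = 1) = (1/5)(4/5)(4/5) = 16/125; P(data | r = 2) = (2/5)(3/5)(3/5) = 18/125; P(data | r = 3) = (3/5)(2/5)(2/5) = 12/125; P(data | r = 4) = (4/5)(1/5)(1/5) = 4/125.
Weighting by the prior gives 1/4 · 16/125 = 4/125, 1/4 · 18/125 = 9/250, 1/4 · 12/125 = 3/125, 1/4 · 4/125 = 1/125; with total 1/10.
By Bayes' rule, P(r = 4 | data) = (1/125) / (1/10) = 2/25.

0.0800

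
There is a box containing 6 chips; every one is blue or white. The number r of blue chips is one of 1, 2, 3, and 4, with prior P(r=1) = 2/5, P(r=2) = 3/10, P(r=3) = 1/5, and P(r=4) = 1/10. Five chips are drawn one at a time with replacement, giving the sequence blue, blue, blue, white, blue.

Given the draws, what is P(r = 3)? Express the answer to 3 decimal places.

0.402

Compute the likelihood of the observed sequence for each case: P(data | r = 1) = (1/6)(1/6)(1/6)(5/6)(1/6) = 0.000643; P(data | r = 2) = (2/6)(2/6)(2/6)(4/6)(2/6) = 0.0082305; P(data | r = 3) = (3/6)(3/6)(3/6)(3/6)(3/6) = 0.03125; P(data | r = 4) = (4/6)(4/6)(4/6)(2/6)(4/6) = 0.065844.
Multiplying each by its prior: 2/5 · 0.000643 = 0.0002572, 3/10 · 0.0082305 = 0.0024691, 1/5 · 0.03125 = 0.00625, 1/10 · 0.065844 = 0.0065844; these sum to 0.015561.
Therefore the posterior P(r = 3 | data) = (0.00625) / (0.015561) = 0.40165.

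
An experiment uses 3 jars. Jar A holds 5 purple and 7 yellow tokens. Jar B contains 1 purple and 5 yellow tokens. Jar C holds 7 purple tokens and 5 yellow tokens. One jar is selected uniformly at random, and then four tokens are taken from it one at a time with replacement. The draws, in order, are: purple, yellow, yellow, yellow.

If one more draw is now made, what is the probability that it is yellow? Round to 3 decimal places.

0.660

For each hypothesis, P(data | H) works out to: P(data | jar A) = (5/12)(7/12)(7/12)(7/12) = 0.082706; P(data | jar B) = (1/6)(5/6)(5/6)(5/6) = 0.096451; P(data | jar C) = (7/12)(5/12)(5/12)(5/12) = 0.042197.
The prior-weighted likelihoods are 1/3 · 0.082706 = 0.027569, 1/3 · 0.096451 = 0.03215, 1/3 · 0.042197 = 0.014066; with total 0.073785.
Dividing through by the total gives posterior P(jar A | data) = 0.37364, P(jar B | data) = 0.43573, P(jar C | data) = 0.19063.
So P(yellow next | data) = Σ P(yellow next | H) P(H | data) = (7/12)(0.37364) + (5/6)(0.43573) + (5/12)(0.19063) = 0.66049.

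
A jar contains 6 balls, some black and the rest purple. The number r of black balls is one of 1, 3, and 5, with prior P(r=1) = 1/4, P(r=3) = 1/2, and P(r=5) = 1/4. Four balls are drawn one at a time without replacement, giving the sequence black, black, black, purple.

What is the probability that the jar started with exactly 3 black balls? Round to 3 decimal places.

0.375

Compute the likelihood of the observed sequence for each case: P(data | r = 1) = (1/6)(0/5) = 0; P(data | r = 3) = (3/6)(2/5)(1/4)(3/3) = 1/20; P(data | r = 5) = (5/6)(4/5)(3/4)(1/3) = 1/6.
Weighting by the prior gives 1/4 · 0 = 0, 1/2 · 1/20 = 1/40, 1/4 · 1/6 = 1/24; summing to 1/15.
Hence P(r = 3 | data) = (1/40) / (1/15) = 3/8.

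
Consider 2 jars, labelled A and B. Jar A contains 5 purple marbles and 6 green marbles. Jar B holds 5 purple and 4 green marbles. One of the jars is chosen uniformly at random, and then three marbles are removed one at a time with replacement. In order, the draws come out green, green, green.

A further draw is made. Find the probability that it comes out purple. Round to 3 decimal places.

Under each hypothesis, the probability of the observed sequence is: P(data | jar A) = (6/11)(6/11)(6/11) = 0.16228; P(data | jar B) = (4/9)(4/9)(4/9) = 0.087791.
Weighting by the prior gives 1/2 · 0.16228 = 0.081142, 1/2 · 0.087791 = 0.043896; summing to 0.12504.
Dividing through by the total gives posterior P(jar A | data) = 0.64894, P(jar B | data) = 0.35106.
The predictive probability is P(purple next | data) = (5/11)(0.64894) + (5/9)(0.35106) = 0.49001.

0.490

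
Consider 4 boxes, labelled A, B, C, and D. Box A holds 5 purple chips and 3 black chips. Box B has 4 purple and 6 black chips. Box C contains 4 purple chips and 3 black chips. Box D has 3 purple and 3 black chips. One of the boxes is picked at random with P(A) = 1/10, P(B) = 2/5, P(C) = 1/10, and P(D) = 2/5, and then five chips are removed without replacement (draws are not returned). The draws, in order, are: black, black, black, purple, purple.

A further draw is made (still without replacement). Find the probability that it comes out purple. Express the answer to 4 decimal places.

The likelihood of the observed sequence under each hypothesis: P(data | box A) = (3/8)(2/7)(1/6)(5/5)(4/4) = 0.017857; P(data | box B) = (6/10)(5/9)(4/8)(4/7)(3/6) = 0.047619; P(data | box C) = (3/7)(2/6)(1/5)(4/4)(3/3) = 0.028571; P(data | box D) = (3/6)(2/5)(1/4)(3/3)(2/2) = 0.05.
The prior-weighted likelihoods are 1/10 · 0.017857 = 0.0017857, 2/5 · 0.047619 = 0.019048, 1/10 · 0.028571 = 0.0028571, 2/5 · 0.05 = 0.02; summing to 0.04369.
The posterior is then P(box A | data) = 0.040872, P(box B | data) = 0.43597, P(box C | data) = 0.065395, P(box D | data) = 0.45777.
So P(purple next | data) = Σ P(purple next | H) P(H | data) = (1)(0.040872) + (2/5)(0.43597) + (1)(0.065395) + (1)(0.45777) = 0.73842.

0.7384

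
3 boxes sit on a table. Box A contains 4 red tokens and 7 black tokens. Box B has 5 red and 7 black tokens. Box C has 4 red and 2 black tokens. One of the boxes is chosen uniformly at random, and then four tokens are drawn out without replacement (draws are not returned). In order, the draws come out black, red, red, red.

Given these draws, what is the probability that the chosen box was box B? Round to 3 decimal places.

0.186

For each hypothesis, P(data | H) works out to: P(data | box A) = (7/11)(4/10)(3/9)(2/8) = 0.021212; P(data | box B) = (7/12)(5/11)(4/10)(3/9) = 0.035354; P(data | box C) = (2/6)(4/5)(3/4)(2/3) = 0.13333.
Multiplying each by its prior: 1/3 · 0.021212 = 0.0070707, 1/3 · 0.035354 = 0.011785, 1/3 · 0.13333 = 0.044444; summing to 0.0633.
Hence P(box B | data) = (0.011785) / (0.0633) = 0.18617.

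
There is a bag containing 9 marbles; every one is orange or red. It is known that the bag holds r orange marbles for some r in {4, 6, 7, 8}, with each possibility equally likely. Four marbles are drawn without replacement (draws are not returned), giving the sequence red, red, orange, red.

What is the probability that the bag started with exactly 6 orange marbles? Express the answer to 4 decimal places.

For each hypothesis, P(data | H) works out to: P(data | r = 4) = (5/9)(4/8)(4/7)(3/6) = 0.079365; P(data | r = 6) = (3/9)(2/8)(6/7)(1/6) = 0.011905; P(data | r = 7) = (2/9)(1/8)(7/7)(0/6) = 0; P(data | r = 8) = (1/9)(0/8) = 0.
Multiplying each by its prior: 1/4 · 0.079365 = 0.019841, 1/4 · 0.011905 = 0.0029762, 1/4 · 0 = 0, 1/4 · 0 = 0; summing to 0.022817.
So P(r = 6 | data) = (0.0029762) / (0.022817) = 0.13043.

0.1304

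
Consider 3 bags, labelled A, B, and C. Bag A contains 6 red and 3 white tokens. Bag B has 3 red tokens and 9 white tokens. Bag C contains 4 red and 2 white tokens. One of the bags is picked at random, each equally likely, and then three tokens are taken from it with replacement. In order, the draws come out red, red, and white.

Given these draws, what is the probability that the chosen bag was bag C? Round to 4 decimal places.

0.4317

For each hypothesis, P(data | H) works out to: P(data | bag A) = (6/9)(6/9)(3/9) = 0.14815; P(data | bag B) = (3/12)(3/12)(9/12) = 0.046875; P(data | bag C) = (4/6)(4/6)(2/6) = 0.14815.
Multiplying each by its prior: 1/3 · 0.14815 = 0.049383, 1/3 · 0.046875 = 0.015625, 1/3 · 0.14815 = 0.049383; with total 0.11439.
Therefore the posterior P(bag C | data) = (0.049383) / (0.11439) = 0.4317.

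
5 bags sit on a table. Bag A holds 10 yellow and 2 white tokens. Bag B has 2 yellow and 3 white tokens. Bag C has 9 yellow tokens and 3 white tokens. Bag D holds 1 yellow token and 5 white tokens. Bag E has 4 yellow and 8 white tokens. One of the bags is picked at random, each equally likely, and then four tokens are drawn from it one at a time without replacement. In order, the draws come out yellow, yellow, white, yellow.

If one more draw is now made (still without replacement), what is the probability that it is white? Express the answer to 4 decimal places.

Compute the likelihood of the observed sequence for each case: P(data | bag A) = (10/12)(9/11)(2/10)(8/9) = 0.12121; P(data | bag B) = (2/5)(1/4)(3/3)(0/2) = 0; P(data | bag C) = (9/12)(8/11)(3/10)(7/9) = 0.12727; P(data | bag D) = (1/6)(0/5) = 0; P(data | bag E) = (4/12)(3/11)(8/10)(2/9) = 0.016162.
Weighting by the prior gives 1/5 · 0.12121 = 0.024242, 1/5 · 0 = 0, 1/5 · 0.12727 = 0.025455, 1/5 · 0 = 0, 1/5 · 0.016162 = 0.0032323; these sum to 0.052929.
Dividing through by the total gives posterior P(bag A | data) = 0.45802, P(bag B | data) = 0, P(bag C | data) = 0.48092, P(bag D | data) = 0, P(bag E | data) = 0.061069.
Averaging over the posterior, P(white next | data) = (1/8)(0.45802) + (1/4)(0.48092) + (7/8)(0.061069) = 0.23092.

0.2309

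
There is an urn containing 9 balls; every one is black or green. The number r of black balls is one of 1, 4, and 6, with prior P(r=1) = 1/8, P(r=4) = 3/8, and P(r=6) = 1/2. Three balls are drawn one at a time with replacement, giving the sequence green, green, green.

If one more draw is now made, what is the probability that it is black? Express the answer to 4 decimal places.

Under each hypothesis, the probability of the observed sequence is: P(data | r = 1) = (8/9)(8/9)(8/9) = 0.70233; P(data | r = 4) = (5/9)(5/9)(5/9) = 0.17147; P(data | r = 6) = (3/9)(3/9)(3/9) = 0.037037.
Multiplying each by its prior: 1/8 · 0.70233 = 0.087791, 3/8 · 0.17147 = 0.0643, 1/2 · 0.037037 = 0.018519; summing to 0.17061.
Dividing through by the total gives posterior P(r = 1 | data) = 0.51457, P(r = 4 | data) = 0.37688, P(r = 6 | data) = 0.10854.
The predictive probability is P(black next | data) = (1/9)(0.51457) + (4/9)(0.37688) + (2/3)(0.10854) = 0.29704.

0.2970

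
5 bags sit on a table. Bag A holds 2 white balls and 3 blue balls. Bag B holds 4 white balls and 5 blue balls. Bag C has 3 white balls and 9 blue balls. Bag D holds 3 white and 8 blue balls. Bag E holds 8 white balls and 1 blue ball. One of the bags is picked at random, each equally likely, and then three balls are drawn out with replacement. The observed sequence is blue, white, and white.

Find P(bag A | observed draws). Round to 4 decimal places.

Under each hypothesis, the probability of the observed sequence is: P(data | bag A) = (3/5)(2/5)(2/5) = 0.096; P(data | bag B) = (5/9)(4/9)(4/9) = 0.10974; P(data | bag C) = (9/12)(3/12)(3/12) = 0.046875; P(data | bag D) = (8/11)(3/11)(3/11) = 0.054095; P(data | bag E) = (1/9)(8/9)(8/9) = 0.087791.
Multiplying each by its prior: 1/5 · 0.096 = 0.0192, 1/5 · 0.10974 = 0.021948, 1/5 · 0.046875 = 0.009375, 1/5 · 0.054095 = 0.010819, 1/5 · 0.087791 = 0.017558; with total 0.0789.
Therefore the posterior P(bag A | data) = (0.0192) / (0.0789) = 0.24335.

0.2433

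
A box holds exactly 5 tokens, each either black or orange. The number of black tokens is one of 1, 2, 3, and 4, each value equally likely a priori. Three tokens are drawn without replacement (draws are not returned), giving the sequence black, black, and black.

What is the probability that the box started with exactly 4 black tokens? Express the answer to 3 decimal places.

Compute the likelihood of the observed sequence for each case: P(data | r = 1) = (1/5)(0/4) = 0; P(data | r = 2) = (2/5)(1/4)(0/3) = 0; P(data | r = 3) = (3/5)(2/4)(1/3) = 1/10; P(data | r = 4) = (4/5)(3/4)(2/3) = 2/5.
The prior-weighted likelihoods are 1/4 · 0 = 0, 1/4 · 0 = 0, 1/4 · 1/10 = 1/40, 1/4 · 2/5 = 1/10; these sum to 1/8.
Hence P(r = 4 | data) = (1/10) / (1/8) = 4/5.

0.800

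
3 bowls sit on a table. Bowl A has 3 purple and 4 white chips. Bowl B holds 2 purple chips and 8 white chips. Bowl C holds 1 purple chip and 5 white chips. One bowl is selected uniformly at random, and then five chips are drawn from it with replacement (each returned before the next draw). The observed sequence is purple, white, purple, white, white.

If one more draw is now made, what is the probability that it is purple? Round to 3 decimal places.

The likelihood of the observed sequence under each hypothesis: P(data | bowl A) = (3/7)(4/7)(3/7)(4/7)(4/7) = 0.034271; P(data | bowl B) = (2/10)(8/10)(2/10)(8/10)(8/10) = 0.02048; P(data | bowl C) = (1/6)(5/6)(1/6)(5/6)(5/6) = 0.016075.
Multiplying each by its prior: 1/3 · 0.034271 = 0.011424, 1/3 · 0.02048 = 0.0068267, 1/3 · 0.016075 = 0.0053584; summing to 0.023609.
The posterior is then P(bowl A | data) = 0.48388, P(bowl B | data) = 0.28916, P(bowl C | data) = 0.22696.
Averaging over the posterior, P(purple next | data) = (3/7)(0.48388) + (1/5)(0.28916) + (1/6)(0.22696) = 0.30304.

0.303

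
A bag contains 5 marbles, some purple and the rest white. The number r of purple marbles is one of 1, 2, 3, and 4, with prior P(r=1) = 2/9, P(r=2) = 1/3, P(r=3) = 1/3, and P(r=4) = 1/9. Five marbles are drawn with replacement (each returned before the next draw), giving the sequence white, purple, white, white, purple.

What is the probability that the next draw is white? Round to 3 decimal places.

Under each hypothesis, the probability of the observed sequence is: P(data | r = 1) = (4/5)(1/5)(4/5)(4/5)(1/5) = 0.02048; P(data | r = 2) = (3/5)(2/5)(3/5)(3/5)(2/5) = 0.03456; P(data | r = 3) = (2/5)(3/5)(2/5)(2/5)(3/5) = 0.02304; P(data | r = 4) = (1/5)(4/5)(1/5)(1/5)(4/5) = 0.00512.
The prior-weighted likelihoods are 2/9 · 0.02048 = 0.0045511, 1/3 · 0.03456 = 0.01152, 1/3 · 0.02304 = 0.00768, 1/9 · 0.00512 = 0.00056889; summing to 0.02432.
Normalising, the posterior is P(r = 1 | data) = 0.18713, P(r = 2 | data) = 0.47368, P(r = 3 | data) = 0.31579, P(r = 4 | data) = 0.023392.
So P(white next | data) = Σ P(white next | H) P(H | data) = (4/5)(0.18713) + (3/5)(0.47368) + (2/5)(0.31579) + (1/5)(0.023392) = 0.56491.

0.565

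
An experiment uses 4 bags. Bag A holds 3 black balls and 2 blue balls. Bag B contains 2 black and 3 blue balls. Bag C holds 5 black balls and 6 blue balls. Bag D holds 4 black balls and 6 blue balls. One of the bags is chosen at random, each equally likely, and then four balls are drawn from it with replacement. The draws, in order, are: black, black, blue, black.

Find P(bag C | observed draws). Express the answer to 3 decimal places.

0.239

The likelihood of the observed sequence under each hypothesis: P(data | bag A) = (3/5)(3/5)(2/5)(3/5) = 0.0864; P(data | bag B) = (2/5)(2/5)(3/5)(2/5) = 0.0384; P(data | bag C) = (5/11)(5/11)(6/11)(5/11) = 0.051226; P(data | bag D) = (4/10)(4/10)(6/10)(4/10) = 0.0384.
Multiplying each by its prior: 1/4 · 0.0864 = 0.0216, 1/4 · 0.0384 = 0.0096, 1/4 · 0.051226 = 0.012807, 1/4 · 0.0384 = 0.0096; summing to 0.053607.
By Bayes' rule, P(bag C | data) = (0.012807) / (0.053607) = 0.2389.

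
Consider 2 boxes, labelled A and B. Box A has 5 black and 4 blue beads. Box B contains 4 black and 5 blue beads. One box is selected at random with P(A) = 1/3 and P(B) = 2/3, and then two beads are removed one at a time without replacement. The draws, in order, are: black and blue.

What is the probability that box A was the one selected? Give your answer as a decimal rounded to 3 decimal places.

0.333

Under each hypothesis, the probability of the observed sequence is: P(data | box A) = (5/9)(4/8) = 5/18; P(data | box B) = (4/9)(5/8) = 5/18.
Weighting by the prior gives 1/3 · 5/18 = 5/54, 2/3 · 5/18 = 5/27; with total 5/18.
Hence P(box A | data) = (5/54) / (5/18) = 1/3.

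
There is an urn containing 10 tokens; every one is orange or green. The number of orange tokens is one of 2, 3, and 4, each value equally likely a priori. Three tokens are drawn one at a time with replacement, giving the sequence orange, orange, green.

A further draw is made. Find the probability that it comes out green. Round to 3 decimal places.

Compute the likelihood of the observed sequence for each case: P(data | r = 2) = (2/10)(2/10)(8/10) = 0.032; P(data | r = 3) = (3/10)(3/10)(7/10) = 0.063; P(data | r = 4) = (4/10)(4/10)(6/10) = 0.096.
The prior-weighted likelihoods are 1/3 · 0.032 = 0.010667, 1/3 · 0.063 = 0.021, 1/3 · 0.096 = 0.032; with total 0.063667.
Dividing through by the total gives posterior P(r = 2 | data) = 0.16754, P(r = 3 | data) = 0.32984, P(r = 4 | data) = 0.50262.
So P(green next | data) = Σ P(green next | H) P(H | data) = (4/5)(0.16754) + (7/10)(0.32984) + (3/5)(0.50262) = 0.66649.

0.666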